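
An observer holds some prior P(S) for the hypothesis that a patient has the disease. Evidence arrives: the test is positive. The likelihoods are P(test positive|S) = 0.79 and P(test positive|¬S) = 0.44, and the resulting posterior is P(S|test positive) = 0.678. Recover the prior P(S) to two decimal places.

Bayes' rule in odds form gives O(S|E) = O(S)·[P(E|S)/P(E|¬S)], hence O(S) = O(S|E)/LR.
Posterior odds = 0.678/(1−0.678) = 2.1056. LR = 0.79/0.44 = 1.7955.
Prior odds = 2.1056/1.7955 = 1.1727, so P(S) = 1.1727/(1+1.1727) ≈ 0.54.

P(S) = 0.54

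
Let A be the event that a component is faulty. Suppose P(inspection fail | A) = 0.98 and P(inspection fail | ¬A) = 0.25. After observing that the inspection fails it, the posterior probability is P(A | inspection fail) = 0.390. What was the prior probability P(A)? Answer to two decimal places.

P(A) = 0.14

In odds form, posterior odds = prior odds × likelihood ratio, so prior odds = posterior odds ÷ LR.
Posterior odds = 0.390/(1−0.390) = 0.6393. LR = 0.98/0.25 = 3.9200.
Prior odds = 0.6393/3.9200 = 0.1631, so P(A) = 0.1631/(1+0.1631) ≈ 0.14.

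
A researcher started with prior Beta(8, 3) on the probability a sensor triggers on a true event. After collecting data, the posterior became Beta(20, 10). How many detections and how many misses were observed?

12 detections and 7 misses

Beta is conjugate to the binomial likelihood: posterior = Beta(a+s, b+f).
Match parameters: s=20−8=12, f=10−3=7.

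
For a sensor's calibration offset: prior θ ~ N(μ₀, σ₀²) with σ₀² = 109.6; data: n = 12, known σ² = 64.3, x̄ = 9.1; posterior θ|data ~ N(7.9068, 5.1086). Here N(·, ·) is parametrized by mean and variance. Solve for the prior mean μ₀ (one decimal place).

μ₀ = -16.5

With known observation variance, the Normal–Normal posterior has precision τ_n = τ₀ + n/σ² and mean μ_n = (τ₀μ₀ + (n/σ²)x̄)/τ_n.
Here τ₀ = 1/109.6 = 0.009124 and τ_data = 12/64.3 = 0.186625, so τ_n = 0.195749.
Rearranging for μ₀: μ₀ = (μ_n·τ_n − τ_data·x̄)/τ₀ = (7.9068·0.195749 − 0.186625·9.1) / 0.009124 = -0.150539/0.009124 ≈ -16.5.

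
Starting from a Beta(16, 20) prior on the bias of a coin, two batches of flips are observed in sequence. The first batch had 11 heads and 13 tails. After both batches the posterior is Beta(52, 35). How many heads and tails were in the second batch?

Sequential conjugate updates are equivalent to a single update on the pooled data, so total successes = posterior α − prior α and total failures = posterior β − prior β.
Total across both batches: 52−16=36 heads, 35−20=15 tails.
Subtract the first batch: 36−11=25 heads and 15−13=2 tails.

25 heads and 2 tails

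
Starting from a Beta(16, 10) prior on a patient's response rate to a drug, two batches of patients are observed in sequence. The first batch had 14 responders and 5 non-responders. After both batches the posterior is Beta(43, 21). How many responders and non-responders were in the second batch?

Because Beta–binomial updating is additive in the counts, the combined data contributed (α_post−α_prior, β_post−β_prior) successes and failures.
Total across both batches: 43−16=27 responders, 21−10=11 non-responders.
Subtract the first batch: 27−14=13 responders and 11−5=6 non-responders.

13 responders and 6 non-responders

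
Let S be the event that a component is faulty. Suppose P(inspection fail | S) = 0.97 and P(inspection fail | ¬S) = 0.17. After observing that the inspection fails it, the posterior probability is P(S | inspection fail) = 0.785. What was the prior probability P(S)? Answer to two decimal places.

P(S) = 0.39

Bayes' rule in odds form gives O(S|E) = O(S)·[P(E|S)/P(E|¬S)], hence O(S) = O(S|E)/LR.
Posterior odds = 0.785/(1−0.785) = 3.6512. LR = 0.97/0.17 = 5.7059.
Prior odds = 3.6512/5.7059 = 0.6399, so P(S) = 0.6399/(1+0.6399) ≈ 0.39.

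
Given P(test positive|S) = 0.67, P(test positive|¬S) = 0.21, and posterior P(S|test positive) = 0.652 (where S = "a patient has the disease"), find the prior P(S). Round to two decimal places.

P(S) = 0.37

Bayes' rule in odds form gives O(S|E) = O(S)·[P(E|S)/P(E|¬S)], hence O(S) = O(S|E)/LR.
Posterior odds = 0.652/(1−0.652) = 1.8736. LR = 0.67/0.21 = 3.1905.
Prior odds = 1.8736/3.1905 = 0.5872, so P(S) = 0.5872/(1+0.5872) ≈ 0.37.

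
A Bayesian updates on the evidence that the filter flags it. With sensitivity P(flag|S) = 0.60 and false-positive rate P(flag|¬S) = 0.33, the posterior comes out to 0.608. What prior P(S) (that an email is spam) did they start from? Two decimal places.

Bayes' rule in odds form gives O(S|E) = O(S)·[P(E|S)/P(E|¬S)], hence O(S) = O(S|E)/LR.
Posterior odds = 0.608/(1−0.608) = 1.5510. LR = 0.60/0.33 = 1.8182.
Prior odds = 1.5510/1.8182 = 0.8530, so P(S) = 0.8530/(1+0.8530) ≈ 0.46.

P(S) = 0.46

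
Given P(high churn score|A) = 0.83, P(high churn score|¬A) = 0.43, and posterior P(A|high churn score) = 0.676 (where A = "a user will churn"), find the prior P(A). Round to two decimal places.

P(A) = 0.52

Bayes' rule in odds form gives O(A|E) = O(A)·[P(E|A)/P(E|¬A)], hence O(A) = O(A|E)/LR.
Posterior odds = 0.676/(1−0.676) = 2.0864. LR = 0.83/0.43 = 1.9302.
Prior odds = 2.0864/1.9302 = 1.0809, so P(A) = 1.0809/(1+1.0809) ≈ 0.52.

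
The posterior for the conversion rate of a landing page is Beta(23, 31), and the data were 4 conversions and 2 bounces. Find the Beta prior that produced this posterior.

Beta(19, 29)

Beta is conjugate to the binomial likelihood: posterior = Beta(a+s, b+f).
Subtract the data counts: 23−4=19, 31−2=29.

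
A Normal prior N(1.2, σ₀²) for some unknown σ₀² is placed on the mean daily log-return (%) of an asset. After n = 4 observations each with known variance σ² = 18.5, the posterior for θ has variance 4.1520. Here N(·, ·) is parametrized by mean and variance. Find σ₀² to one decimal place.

For the Normal–Normal model with known σ², precisions add: τ_n = τ₀ + n/σ².
So 1/σ₀² = 1/4.1520 − 4/18.5 = 0.240848 − 0.216216 = 0.024632.
Hence σ₀² = 1/0.024632 ≈ 40.6.

σ₀² = 40.6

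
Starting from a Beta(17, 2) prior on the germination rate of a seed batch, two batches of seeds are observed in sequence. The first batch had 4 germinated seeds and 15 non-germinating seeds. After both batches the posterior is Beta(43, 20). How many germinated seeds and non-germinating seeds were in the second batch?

22 germinated seeds and 3 non-germinating seeds

Sequential conjugate updates are equivalent to a single update on the pooled data, so total successes = posterior α − prior α and total failures = posterior β − prior β.
Total across both batches: 43−17=26 germinated seeds, 20−2=18 non-germinating seeds.
Subtract the first batch: 26−4=22 germinated seeds and 18−15=3 non-germinating seeds.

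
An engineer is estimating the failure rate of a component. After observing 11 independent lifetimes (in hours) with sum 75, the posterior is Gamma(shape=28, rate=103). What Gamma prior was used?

Gamma(shape=17, rate=28)

Gamma–exponential conjugacy: posterior shape = α + n, posterior rate = β + Σtᵢ.
So α = 28 − 11 = 17 and β = 103 − 75 = 28.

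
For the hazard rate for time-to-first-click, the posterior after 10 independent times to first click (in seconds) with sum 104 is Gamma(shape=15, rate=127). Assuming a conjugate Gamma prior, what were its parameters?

For an exponential likelihood with a Gamma(α, β) prior on the rate, n observations with total T give posterior Gamma(α+n, β+T).
So α = 15 − 10 = 5 and β = 127 − 104 = 23.

Gamma(shape=5, rate=23)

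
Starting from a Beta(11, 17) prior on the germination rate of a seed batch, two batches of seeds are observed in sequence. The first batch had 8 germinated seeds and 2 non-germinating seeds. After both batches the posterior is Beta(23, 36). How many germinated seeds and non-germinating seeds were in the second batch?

4 germinated seeds and 17 non-germinating seeds

Sequential conjugate updates are equivalent to a single update on the pooled data, so total successes = posterior α − prior α and total failures = posterior β − prior β.
Total across both batches: 23−11=12 germinated seeds, 36−17=19 non-germinating seeds.
Subtract the first batch: 12−8=4 germinated seeds and 19−2=17 non-germinating seeds.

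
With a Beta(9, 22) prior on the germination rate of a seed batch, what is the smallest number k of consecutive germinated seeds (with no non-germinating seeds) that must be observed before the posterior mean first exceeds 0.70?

After k germinated seeds and 0 non-germinating seeds the posterior is Beta(9+k, 22), with mean (9+k)/(9+22+k).
Set (9+k)/(31+k) > 0.70 and solve: k > (0.70·31 − 9)/(1 − 0.70) = 42.333.
The smallest integer exceeding 42.333 is 43.

k = 43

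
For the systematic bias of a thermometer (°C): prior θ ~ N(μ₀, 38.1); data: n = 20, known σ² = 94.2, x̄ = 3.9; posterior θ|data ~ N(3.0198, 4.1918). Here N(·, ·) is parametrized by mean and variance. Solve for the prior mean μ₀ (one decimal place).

μ₀ = -4.1

With known observation variance, the Normal–Normal posterior has precision τ_n = τ₀ + n/σ² and mean μ_n = (τ₀μ₀ + (n/σ²)x̄)/τ_n.
Here τ₀ = 1/38.1 = 0.026247 and τ_data = 20/94.2 = 0.212314, so τ_n = 0.238561.
Rearranging for μ₀: μ₀ = (μ_n·τ_n − τ_data·x̄)/τ₀ = (3.0198·0.238561 − 0.212314·3.9) / 0.026247 = -0.107618/0.026247 ≈ -4.1.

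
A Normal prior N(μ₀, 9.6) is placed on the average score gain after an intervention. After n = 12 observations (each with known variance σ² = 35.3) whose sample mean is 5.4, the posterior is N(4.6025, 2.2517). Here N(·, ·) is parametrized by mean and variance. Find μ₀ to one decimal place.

The posterior mean is a precision-weighted average: μ_n = (τ₀μ₀ + τ_data·x̄)/(τ₀+τ_data), with τ₀=1/σ₀² and τ_data=n/σ².
Here τ₀ = 1/9.6 = 0.104167 and τ_data = 12/35.3 = 0.339943, so τ_n = 0.444110.
Rearranging for μ₀: μ₀ = (μ_n·τ_n − τ_data·x̄)/τ₀ = (4.6025·0.444110 − 0.339943·5.4) / 0.104167 = 0.208324/0.104167 ≈ 2.0.

μ₀ = 2.0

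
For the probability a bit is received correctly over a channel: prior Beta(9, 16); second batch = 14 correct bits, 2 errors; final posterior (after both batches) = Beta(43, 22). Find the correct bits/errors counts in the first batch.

Sequential conjugate updates are equivalent to a single update on the pooled data, so total successes = posterior α − prior α and total failures = posterior β − prior β.
Total across both batches: 43−9=34 correct bits, 22−16=6 errors.
Subtract the second batch: 34−14=20 correct bits and 6−2=4 errors.

20 correct bits and 4 errors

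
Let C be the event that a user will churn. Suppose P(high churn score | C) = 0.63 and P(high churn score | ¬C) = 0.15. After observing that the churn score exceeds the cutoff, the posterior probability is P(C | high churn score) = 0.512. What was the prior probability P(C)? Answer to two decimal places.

P(C) = 0.20

Bayes' rule in odds form gives O(C|E) = O(C)·[P(E|C)/P(E|¬C)], hence O(C) = O(C|E)/LR.
Posterior odds = 0.512/(1−0.512) = 1.0492. LR = 0.63/0.15 = 4.2000.
Prior odds = 1.0492/4.2000 = 0.2498, so P(C) = 0.2498/(1+0.2498) ≈ 0.20.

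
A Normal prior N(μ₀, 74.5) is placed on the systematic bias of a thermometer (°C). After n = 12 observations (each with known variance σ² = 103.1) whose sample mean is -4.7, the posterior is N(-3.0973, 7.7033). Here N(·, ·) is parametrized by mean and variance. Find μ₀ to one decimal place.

μ₀ = 10.8

The posterior mean is a precision-weighted average: μ_n = (τ₀μ₀ + τ_data·x̄)/(τ₀+τ_data), with τ₀=1/σ₀² and τ_data=n/σ².
Here τ₀ = 1/74.5 = 0.013423 and τ_data = 12/103.1 = 0.116392, so τ_n = 0.129815.
Rearranging for μ₀: μ₀ = (μ_n·τ_n − τ_data·x̄)/τ₀ = (-3.0973·0.129815 − 0.116392·-4.7) / 0.013423 = 0.144966/0.013423 ≈ 10.8.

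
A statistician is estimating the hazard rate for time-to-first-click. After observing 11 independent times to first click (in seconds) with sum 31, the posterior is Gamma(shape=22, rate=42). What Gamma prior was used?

Gamma(shape=11, rate=11)

For an exponential likelihood with a Gamma(α, β) prior on the rate, n observations with total T give posterior Gamma(α+n, β+T).
So α = 22 − 11 = 11 and β = 42 − 31 = 11.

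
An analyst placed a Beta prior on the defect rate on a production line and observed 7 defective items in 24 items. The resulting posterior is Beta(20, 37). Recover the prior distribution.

Beta(13, 20)

Under Beta–binomial conjugacy the posterior parameters are (a+s, b+f).
Subtract the data counts: 20−7=13, 37−17=20.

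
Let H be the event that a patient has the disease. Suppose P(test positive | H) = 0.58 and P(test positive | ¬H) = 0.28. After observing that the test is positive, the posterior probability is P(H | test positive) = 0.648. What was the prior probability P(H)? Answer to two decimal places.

In odds form, posterior odds = prior odds × likelihood ratio, so prior odds = posterior odds ÷ LR.
Posterior odds = 0.648/(1−0.648) = 1.8409. LR = 0.58/0.28 = 2.0714.
Prior odds = 1.8409/2.0714 = 0.8887, so P(H) = 0.8887/(1+0.8887) ≈ 0.47.

P(H) = 0.47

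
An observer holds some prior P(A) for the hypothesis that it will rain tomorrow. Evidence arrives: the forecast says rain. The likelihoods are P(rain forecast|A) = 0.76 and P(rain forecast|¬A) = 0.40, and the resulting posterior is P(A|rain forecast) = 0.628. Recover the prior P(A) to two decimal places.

Bayes' rule in odds form gives O(A|E) = O(A)·[P(E|A)/P(E|¬A)], hence O(A) = O(A|E)/LR.
Posterior odds = 0.628/(1−0.628) = 1.6882. LR = 0.76/0.40 = 1.9000.
Prior odds = 1.6882/1.9000 = 0.8885, so P(A) = 0.8885/(1+0.8885) ≈ 0.47.

P(A) = 0.47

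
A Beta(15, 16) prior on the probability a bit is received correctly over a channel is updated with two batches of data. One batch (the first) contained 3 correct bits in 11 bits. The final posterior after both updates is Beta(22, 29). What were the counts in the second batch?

4 correct bits and 5 errors

Because Beta–binomial updating is additive in the counts, the combined data contributed (α_post−α_prior, β_post−β_prior) successes and failures.
Total across both batches: 22−15=7 correct bits, 29−16=13 errors.
Subtract the first batch: 7−3=4 correct bits and 13−8=5 errors.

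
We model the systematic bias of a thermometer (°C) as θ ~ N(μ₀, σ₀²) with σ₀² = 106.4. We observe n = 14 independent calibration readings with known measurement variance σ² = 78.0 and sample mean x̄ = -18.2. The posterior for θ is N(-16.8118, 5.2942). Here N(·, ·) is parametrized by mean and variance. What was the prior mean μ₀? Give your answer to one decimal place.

The posterior mean is a precision-weighted average: μ_n = (τ₀μ₀ + τ_data·x̄)/(τ₀+τ_data), with τ₀=1/σ₀² and τ_data=n/σ².
Here τ₀ = 1/106.4 = 0.009398 and τ_data = 14/78.0 = 0.179487, so τ_n = 0.188885.
Rearranging for μ₀: μ₀ = (μ_n·τ_n − τ_data·x̄)/τ₀ = (-16.8118·0.188885 − 0.179487·-18.2) / 0.009398 = 0.091167/0.009398 ≈ 9.7.

μ₀ = 9.7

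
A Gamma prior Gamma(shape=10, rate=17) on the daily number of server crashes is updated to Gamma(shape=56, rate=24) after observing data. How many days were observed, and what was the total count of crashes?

n = 7 days with total 46 crashes

Gamma–Poisson conjugacy: posterior shape = α + Σxᵢ, posterior rate = β + n.
Matching: Σxᵢ = 56 − 10 = 46 and n = 24 − 17 = 7.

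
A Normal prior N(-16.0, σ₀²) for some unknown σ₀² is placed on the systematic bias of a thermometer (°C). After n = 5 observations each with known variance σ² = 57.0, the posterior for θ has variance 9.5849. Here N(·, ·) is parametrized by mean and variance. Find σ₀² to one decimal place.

Posterior precision equals prior precision plus data precision: 1/σ_n² = 1/σ₀² + n/σ².
So 1/σ₀² = 1/9.5849 − 5/57.0 = 0.104331 − 0.087719 = 0.016612.
Hence σ₀² = 1/0.016612 ≈ 60.2.

σ₀² = 60.2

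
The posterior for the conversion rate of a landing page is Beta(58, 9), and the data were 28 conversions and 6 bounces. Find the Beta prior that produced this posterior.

Beta is conjugate to the binomial likelihood: posterior = Beta(a+s, b+f).
Subtract the data counts: 58−28=30, 9−6=3.

Beta(30, 3)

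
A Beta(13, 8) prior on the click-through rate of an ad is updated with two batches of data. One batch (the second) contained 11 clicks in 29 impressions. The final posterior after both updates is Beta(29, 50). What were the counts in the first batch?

5 clicks and 24 non-clicks

Sequential conjugate updates are equivalent to a single update on the pooled data, so total successes = posterior α − prior α and total failures = posterior β − prior β.
Total across both batches: 29−13=16 clicks, 50−8=42 non-clicks.
Subtract the second batch: 16−11=5 clicks and 42−18=24 non-clicks.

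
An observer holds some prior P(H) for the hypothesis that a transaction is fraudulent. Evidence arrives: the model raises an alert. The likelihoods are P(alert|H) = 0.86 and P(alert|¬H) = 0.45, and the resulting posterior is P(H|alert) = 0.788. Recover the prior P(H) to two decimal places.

P(H) = 0.66

In odds form, posterior odds = prior odds × likelihood ratio, so prior odds = posterior odds ÷ LR.
Posterior odds = 0.788/(1−0.788) = 3.7170. LR = 0.86/0.45 = 1.9111.
Prior odds = 3.7170/1.9111 = 1.9450, so P(H) = 1.9450/(1+1.9450) ≈ 0.66.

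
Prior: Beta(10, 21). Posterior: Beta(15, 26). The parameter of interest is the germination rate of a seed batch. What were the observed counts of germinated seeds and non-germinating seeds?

5 germinated seeds and 5 non-germinating seeds

Under Beta–binomial conjugacy the posterior parameters are (a+s, b+f).
Match parameters: s=15−10=5, f=26−21=5.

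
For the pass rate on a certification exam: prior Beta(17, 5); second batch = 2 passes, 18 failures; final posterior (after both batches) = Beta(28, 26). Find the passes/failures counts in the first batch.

9 passes and 3 failures

Sequential conjugate updates are equivalent to a single update on the pooled data, so total successes = posterior α − prior α and total failures = posterior β − prior β.
Total across both batches: 28−17=11 passes, 26−5=21 failures.
Subtract the second batch: 11−2=9 passes and 21−18=3 failures.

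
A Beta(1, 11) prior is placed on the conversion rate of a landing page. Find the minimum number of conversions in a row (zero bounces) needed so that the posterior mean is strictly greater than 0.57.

k = 14

After k conversions and 0 bounces the posterior is Beta(1+k, 11), with mean (1+k)/(1+11+k).
Set (1+k)/(12+k) > 0.57 and solve: k > (0.57·12 − 1)/(1 − 0.57) = 13.581.
The smallest integer exceeding 13.581 is 14, and checking k=14: (15)/(26) = 0.5769 > 0.57.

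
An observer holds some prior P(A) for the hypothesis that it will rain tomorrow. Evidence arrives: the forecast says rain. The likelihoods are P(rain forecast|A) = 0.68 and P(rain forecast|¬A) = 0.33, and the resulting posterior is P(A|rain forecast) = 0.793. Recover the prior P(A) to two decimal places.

In odds form, posterior odds = prior odds × likelihood ratio, so prior odds = posterior odds ÷ LR.
Posterior odds = 0.793/(1−0.793) = 3.8309. LR = 0.68/0.33 = 2.0606.
Prior odds = 3.8309/2.0606 = 1.8591, so P(A) = 1.8591/(1+1.8591) ≈ 0.65.

P(A) = 0.65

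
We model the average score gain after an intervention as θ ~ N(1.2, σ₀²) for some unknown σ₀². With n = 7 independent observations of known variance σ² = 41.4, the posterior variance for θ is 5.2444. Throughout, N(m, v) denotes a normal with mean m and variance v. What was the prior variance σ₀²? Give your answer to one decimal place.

For the Normal–Normal model with known σ², precisions add: τ_n = τ₀ + n/σ².
So 1/σ₀² = 1/5.2444 − 7/41.4 = 0.190680 − 0.169082 = 0.021598.
Hence σ₀² = 1/0.021598 ≈ 46.3.

σ₀² = 46.3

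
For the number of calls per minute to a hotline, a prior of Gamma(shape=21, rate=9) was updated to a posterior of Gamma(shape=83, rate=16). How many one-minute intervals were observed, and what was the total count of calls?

A Gamma(α, β) prior (rate parametrization) on a Poisson rate with n observations summing to S gives posterior Gamma(α+S, β+n).
Matching: Σxᵢ = 83 − 21 = 62 and n = 16 − 9 = 7.

n = 7 one-minute intervals with total 62 calls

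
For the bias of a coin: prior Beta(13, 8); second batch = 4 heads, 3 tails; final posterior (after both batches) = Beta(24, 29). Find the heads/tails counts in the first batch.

Because Beta–binomial updating is additive in the counts, the combined data contributed (α_post−α_prior, β_post−β_prior) successes and failures.
Total across both batches: 24−13=11 heads, 29−8=21 tails.
Subtract the second batch: 11−4=7 heads and 21−3=18 tails.

7 heads and 18 tails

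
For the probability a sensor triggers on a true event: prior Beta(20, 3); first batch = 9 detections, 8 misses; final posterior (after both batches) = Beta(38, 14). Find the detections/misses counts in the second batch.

Because Beta–binomial updating is additive in the counts, the combined data contributed (α_post−α_prior, β_post−β_prior) successes and failures.
Total across both batches: 38−20=18 detections, 14−3=11 misses.
Subtract the first batch: 18−9=9 detections and 11−8=3 misses.

9 detections and 3 misses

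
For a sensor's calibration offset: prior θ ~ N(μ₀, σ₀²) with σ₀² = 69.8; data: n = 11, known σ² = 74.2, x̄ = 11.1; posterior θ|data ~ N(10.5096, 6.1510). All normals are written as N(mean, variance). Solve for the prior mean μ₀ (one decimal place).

With known observation variance, the Normal–Normal posterior has precision τ_n = τ₀ + n/σ² and mean μ_n = (τ₀μ₀ + (n/σ²)x̄)/τ_n.
Here τ₀ = 1/69.8 = 0.014327 and τ_data = 11/74.2 = 0.148248, so τ_n = 0.162575.
Rearranging for μ₀: μ₀ = (μ_n·τ_n − τ_data·x̄)/τ₀ = (10.5096·0.162575 − 0.148248·11.1) / 0.014327 = 0.063045/0.014327 ≈ 4.4.

μ₀ = 4.4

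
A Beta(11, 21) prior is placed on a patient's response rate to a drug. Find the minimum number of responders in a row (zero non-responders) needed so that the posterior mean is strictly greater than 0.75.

After k responders and 0 non-responders the posterior is Beta(11+k, 21), with mean (11+k)/(11+21+k).
Set (11+k)/(32+k) > 0.75 and solve: k > (0.75·32 − 11)/(1 − 0.75) = 52.000.
The smallest integer exceeding 52.000 is 53, and checking k=53: (64)/(85) = 0.7529 > 0.75.

k = 53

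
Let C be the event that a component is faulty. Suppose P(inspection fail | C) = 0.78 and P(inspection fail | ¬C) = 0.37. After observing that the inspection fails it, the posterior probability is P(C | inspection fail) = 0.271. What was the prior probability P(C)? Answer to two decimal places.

Bayes' rule in odds form gives O(C|E) = O(C)·[P(E|C)/P(E|¬C)], hence O(C) = O(C|E)/LR.
Posterior odds = 0.271/(1−0.271) = 0.3717. LR = 0.78/0.37 = 2.1081.
Prior odds = 0.3717/2.1081 = 0.1763, so P(C) = 0.1763/(1+0.1763) ≈ 0.15.

P(C) = 0.15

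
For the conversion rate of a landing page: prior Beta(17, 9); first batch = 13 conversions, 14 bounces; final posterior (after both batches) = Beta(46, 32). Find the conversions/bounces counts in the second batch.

Sequential conjugate updates are equivalent to a single update on the pooled data, so total successes = posterior α − prior α and total failures = posterior β − prior β.
Total across both batches: 46−17=29 conversions, 32−9=23 bounces.
Subtract the first batch: 29−13=16 conversions and 23−14=9 bounces.

16 conversions and 9 bounces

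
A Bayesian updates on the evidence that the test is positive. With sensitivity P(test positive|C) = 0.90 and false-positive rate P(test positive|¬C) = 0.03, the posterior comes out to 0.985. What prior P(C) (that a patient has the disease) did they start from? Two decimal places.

In odds form, posterior odds = prior odds × likelihood ratio, so prior odds = posterior odds ÷ LR.
Posterior odds = 0.985/(1−0.985) = 65.6667. LR = 0.90/0.03 = 30.0000.
Prior odds = 65.6667/30.0000 = 2.1889, so P(C) = 2.1889/(1+2.1889) ≈ 0.69.

P(C) = 0.69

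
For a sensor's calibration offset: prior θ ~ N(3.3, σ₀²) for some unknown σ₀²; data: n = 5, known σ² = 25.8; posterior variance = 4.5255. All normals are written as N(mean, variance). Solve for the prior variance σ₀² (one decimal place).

σ₀² = 36.8

Posterior precision equals prior precision plus data precision: 1/σ_n² = 1/σ₀² + n/σ².
So 1/σ₀² = 1/4.5255 − 5/25.8 = 0.220970 − 0.193798 = 0.027172.
Hence σ₀² = 1/0.027172 ≈ 36.8.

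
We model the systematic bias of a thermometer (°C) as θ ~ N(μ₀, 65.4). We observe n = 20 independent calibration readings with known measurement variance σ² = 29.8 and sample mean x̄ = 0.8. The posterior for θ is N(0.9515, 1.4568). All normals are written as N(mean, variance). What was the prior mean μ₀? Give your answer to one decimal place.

μ₀ = 7.6

With known observation variance, the Normal–Normal posterior has precision τ_n = τ₀ + n/σ² and mean μ_n = (τ₀μ₀ + (n/σ²)x̄)/τ_n.
Here τ₀ = 1/65.4 = 0.015291 and τ_data = 20/29.8 = 0.671141, so τ_n = 0.686432.
Rearranging for μ₀: μ₀ = (μ_n·τ_n − τ_data·x̄)/τ₀ = (0.9515·0.686432 − 0.671141·0.8) / 0.015291 = 0.116227/0.015291 ≈ 7.6.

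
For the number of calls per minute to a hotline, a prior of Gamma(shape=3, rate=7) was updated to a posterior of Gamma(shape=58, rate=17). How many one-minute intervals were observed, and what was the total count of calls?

Gamma–Poisson conjugacy: posterior shape = α + Σxᵢ, posterior rate = β + n.
Matching: Σxᵢ = 58 − 3 = 55 and n = 17 − 7 = 10.

n = 10 one-minute intervals with total 55 calls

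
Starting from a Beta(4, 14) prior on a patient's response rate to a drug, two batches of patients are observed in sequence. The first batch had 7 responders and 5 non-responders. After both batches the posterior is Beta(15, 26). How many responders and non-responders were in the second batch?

Sequential conjugate updates are equivalent to a single update on the pooled data, so total successes = posterior α − prior α and total failures = posterior β − prior β.
Total across both batches: 15−4=11 responders, 26−14=12 non-responders.
Subtract the first batch: 11−7=4 responders and 12−5=7 non-responders.

4 responders and 7 non-responders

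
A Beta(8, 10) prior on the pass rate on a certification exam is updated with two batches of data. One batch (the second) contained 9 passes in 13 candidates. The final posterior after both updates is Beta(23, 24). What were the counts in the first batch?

Sequential conjugate updates are equivalent to a single update on the pooled data, so total successes = posterior α − prior α and total failures = posterior β − prior β.
Total across both batches: 23−8=15 passes, 24−10=14 failures.
Subtract the second batch: 15−9=6 passes and 14−4=10 failures.

6 passes and 10 failures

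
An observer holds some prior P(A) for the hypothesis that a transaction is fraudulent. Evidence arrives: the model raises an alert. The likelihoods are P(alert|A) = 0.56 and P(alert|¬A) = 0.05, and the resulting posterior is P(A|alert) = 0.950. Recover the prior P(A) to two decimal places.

P(A) = 0.63

In odds form, posterior odds = prior odds × likelihood ratio, so prior odds = posterior odds ÷ LR.
Posterior odds = 0.950/(1−0.950) = 19.0000. LR = 0.56/0.05 = 11.2000.
Prior odds = 19.0000/11.2000 = 1.6964, so P(A) = 1.6964/(1+1.6964) ≈ 0.63.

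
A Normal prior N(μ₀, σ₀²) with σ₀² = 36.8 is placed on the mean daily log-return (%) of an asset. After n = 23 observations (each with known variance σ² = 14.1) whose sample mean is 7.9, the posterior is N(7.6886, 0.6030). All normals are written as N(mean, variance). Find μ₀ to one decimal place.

The posterior mean is a precision-weighted average: μ_n = (τ₀μ₀ + τ_data·x̄)/(τ₀+τ_data), with τ₀=1/σ₀² and τ_data=n/σ².
Here τ₀ = 1/36.8 = 0.027174 and τ_data = 23/14.1 = 1.631206, so τ_n = 1.658380.
Rearranging for μ₀: μ₀ = (μ_n·τ_n − τ_data·x̄)/τ₀ = (7.6886·1.658380 − 1.631206·7.9) / 0.027174 = -0.135907/0.027174 ≈ -5.0.

μ₀ = -5.0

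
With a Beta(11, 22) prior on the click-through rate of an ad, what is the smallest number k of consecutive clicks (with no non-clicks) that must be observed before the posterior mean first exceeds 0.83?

k = 97

After k clicks and 0 non-clicks the posterior is Beta(11+k, 22), with mean (11+k)/(11+22+k).
Set (11+k)/(33+k) > 0.83 and solve: k > (0.83·33 − 11)/(1 − 0.83) = 96.412.
The smallest integer exceeding 96.412 is 97.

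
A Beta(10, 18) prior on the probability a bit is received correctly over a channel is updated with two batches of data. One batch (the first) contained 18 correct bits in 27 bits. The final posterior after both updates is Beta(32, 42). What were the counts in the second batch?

4 correct bits and 15 errors

Because Beta–binomial updating is additive in the counts, the combined data contributed (α_post−α_prior, β_post−β_prior) successes and failures.
Total across both batches: 32−10=22 correct bits, 42−18=24 errors.
Subtract the first batch: 22−18=4 correct bits and 24−9=15 errors.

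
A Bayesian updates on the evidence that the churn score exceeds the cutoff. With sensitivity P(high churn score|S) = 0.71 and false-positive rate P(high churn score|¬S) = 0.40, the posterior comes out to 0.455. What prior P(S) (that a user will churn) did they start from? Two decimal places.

P(S) = 0.32

In odds form, posterior odds = prior odds × likelihood ratio, so prior odds = posterior odds ÷ LR.
Posterior odds = 0.455/(1−0.455) = 0.8349. LR = 0.71/0.40 = 1.7750.
Prior odds = 0.8349/1.7750 = 0.4704, so P(S) = 0.4704/(1+0.4704) ≈ 0.32.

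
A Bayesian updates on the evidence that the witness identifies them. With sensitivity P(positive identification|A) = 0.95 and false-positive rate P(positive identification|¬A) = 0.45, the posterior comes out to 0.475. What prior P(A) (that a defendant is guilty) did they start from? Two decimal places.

In odds form, posterior odds = prior odds × likelihood ratio, so prior odds = posterior odds ÷ LR.
Posterior odds = 0.475/(1−0.475) = 0.9048. LR = 0.95/0.45 = 2.1111.
Prior odds = 0.9048/2.1111 = 0.4286, so P(A) = 0.4286/(1+0.4286) ≈ 0.30.

P(A) = 0.30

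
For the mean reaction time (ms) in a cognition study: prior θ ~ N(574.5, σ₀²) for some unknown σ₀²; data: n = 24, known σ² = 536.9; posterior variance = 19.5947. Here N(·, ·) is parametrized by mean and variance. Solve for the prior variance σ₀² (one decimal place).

For the Normal–Normal model with known σ², precisions add: τ_n = τ₀ + n/σ².
So 1/σ₀² = 1/19.5947 − 24/536.9 = 0.051034 − 0.044701 = 0.006333.
Hence σ₀² = 1/0.006333 ≈ 157.9.

σ₀² = 157.9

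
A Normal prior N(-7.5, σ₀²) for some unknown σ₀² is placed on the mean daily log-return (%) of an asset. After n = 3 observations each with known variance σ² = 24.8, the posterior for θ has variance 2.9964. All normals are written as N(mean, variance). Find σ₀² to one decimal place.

σ₀² = 4.7

For the Normal–Normal model with known σ², precisions add: τ_n = τ₀ + n/σ².
So 1/σ₀² = 1/2.9964 − 3/24.8 = 0.333734 − 0.120968 = 0.212766.
Hence σ₀² = 1/0.212766 ≈ 4.7.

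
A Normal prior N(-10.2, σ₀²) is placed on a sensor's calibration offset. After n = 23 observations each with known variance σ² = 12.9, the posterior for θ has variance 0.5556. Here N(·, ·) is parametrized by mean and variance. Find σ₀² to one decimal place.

Posterior precision equals prior precision plus data precision: 1/σ_n² = 1/σ₀² + n/σ².
So 1/σ₀² = 1/0.5556 − 23/12.9 = 1.799856 − 1.782946 = 0.016910.
Hence σ₀² = 1/0.016910 ≈ 59.1.

σ₀² = 59.1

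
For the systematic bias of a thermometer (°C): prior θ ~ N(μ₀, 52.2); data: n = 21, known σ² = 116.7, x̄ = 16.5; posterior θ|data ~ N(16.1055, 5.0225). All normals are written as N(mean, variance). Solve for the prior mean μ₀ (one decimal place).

μ₀ = 12.4

The posterior mean is a precision-weighted average: μ_n = (τ₀μ₀ + τ_data·x̄)/(τ₀+τ_data), with τ₀=1/σ₀² and τ_data=n/σ².
Here τ₀ = 1/52.2 = 0.019157 and τ_data = 21/116.7 = 0.179949, so τ_n = 0.199106.
Rearranging for μ₀: μ₀ = (μ_n·τ_n − τ_data·x̄)/τ₀ = (16.1055·0.199106 − 0.179949·16.5) / 0.019157 = 0.237543/0.019157 ≈ 12.4.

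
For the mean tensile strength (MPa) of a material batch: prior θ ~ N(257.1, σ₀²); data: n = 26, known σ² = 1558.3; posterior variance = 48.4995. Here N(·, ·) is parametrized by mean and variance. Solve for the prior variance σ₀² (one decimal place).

σ₀² = 254.2

Posterior precision equals prior precision plus data precision: 1/σ_n² = 1/σ₀² + n/σ².
So 1/σ₀² = 1/48.4995 − 26/1558.3 = 0.020619 − 0.016685 = 0.003934.
Hence σ₀² = 1/0.003934 ≈ 254.2.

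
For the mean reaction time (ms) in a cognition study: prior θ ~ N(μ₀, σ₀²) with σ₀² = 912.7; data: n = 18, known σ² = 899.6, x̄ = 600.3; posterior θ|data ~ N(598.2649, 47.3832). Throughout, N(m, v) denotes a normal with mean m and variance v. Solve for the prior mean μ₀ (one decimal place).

The posterior mean is a precision-weighted average: μ_n = (τ₀μ₀ + τ_data·x̄)/(τ₀+τ_data), with τ₀=1/σ₀² and τ_data=n/σ².
Here τ₀ = 1/912.7 = 0.001096 and τ_data = 18/899.6 = 0.020009, so τ_n = 0.021105.
Rearranging for μ₀: μ₀ = (μ_n·τ_n − τ_data·x̄)/τ₀ = (598.2649·0.021105 − 0.020009·600.3) / 0.001096 = 0.614978/0.001096 ≈ 561.1.

μ₀ = 561.1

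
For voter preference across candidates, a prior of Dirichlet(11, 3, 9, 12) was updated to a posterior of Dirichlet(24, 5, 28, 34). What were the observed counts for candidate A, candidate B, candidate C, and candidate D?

For a Dirichlet(α) prior with multinomial counts c, the posterior is Dirichlet(α + c) componentwise.
Counts are posterior − prior componentwise: 24−11=13, 5−3=2, 28−9=19, 34−12=22.

counts (13, 2, 19, 22)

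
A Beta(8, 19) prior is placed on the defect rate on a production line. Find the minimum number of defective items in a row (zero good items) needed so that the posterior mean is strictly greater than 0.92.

k = 211

After k defective items and 0 good items the posterior is Beta(8+k, 19), with mean (8+k)/(8+19+k).
Set (8+k)/(27+k) > 0.92 and solve: k > (0.92·27 − 8)/(1 − 0.92) = 210.500.
The smallest integer exceeding 210.500 is 211, and checking k=211: (219)/(238) = 0.9202 > 0.92.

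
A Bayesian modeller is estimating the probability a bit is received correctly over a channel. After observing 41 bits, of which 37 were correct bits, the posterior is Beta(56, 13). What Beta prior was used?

Beta(19, 9)

Under Beta–binomial conjugacy the posterior parameters are (α+s, β+f).
So α = 56 − 37 = 19 and β = 13 − 4 = 9.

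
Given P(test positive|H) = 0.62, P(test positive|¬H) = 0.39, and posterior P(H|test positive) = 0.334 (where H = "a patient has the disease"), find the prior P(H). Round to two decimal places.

P(H) = 0.24

In odds form, posterior odds = prior odds × likelihood ratio, so prior odds = posterior odds ÷ LR.
Posterior odds = 0.334/(1−0.334) = 0.5015. LR = 0.62/0.39 = 1.5897.
Prior odds = 0.5015/1.5897 = 0.3155, so P(H) = 0.3155/(1+0.3155) ≈ 0.24.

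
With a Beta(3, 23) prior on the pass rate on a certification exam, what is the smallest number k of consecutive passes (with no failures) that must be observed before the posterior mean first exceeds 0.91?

After k passes and 0 failures the posterior is Beta(3+k, 23), with mean (3+k)/(3+23+k).
Set (3+k)/(26+k) > 0.91 and solve: k > (0.91·26 − 3)/(1 − 0.91) = 229.556.
The smallest integer exceeding 229.556 is 230.

k = 230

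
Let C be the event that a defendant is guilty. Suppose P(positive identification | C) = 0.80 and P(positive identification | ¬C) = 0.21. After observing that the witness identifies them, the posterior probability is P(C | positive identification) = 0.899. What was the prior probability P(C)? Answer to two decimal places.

P(C) = 0.70

In odds form, posterior odds = prior odds × likelihood ratio, so prior odds = posterior odds ÷ LR.
Posterior odds = 0.899/(1−0.899) = 8.9010. LR = 0.80/0.21 = 3.8095.
Prior odds = 8.9010/3.8095 = 2.3365, so P(C) = 2.3365/(1+2.3365) ≈ 0.70.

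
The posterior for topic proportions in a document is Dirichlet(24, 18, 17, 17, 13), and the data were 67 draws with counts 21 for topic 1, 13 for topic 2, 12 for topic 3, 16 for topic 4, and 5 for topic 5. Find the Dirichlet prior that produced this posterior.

Dirichlet(3, 5, 5, 1, 8)

For a Dirichlet(α) prior with multinomial counts c, the posterior is Dirichlet(α + c) componentwise.
Subtract each count from the matching posterior parameter: 24−21=3, 18−13=5, 17−12=5, 17−16=1, 13−5=8.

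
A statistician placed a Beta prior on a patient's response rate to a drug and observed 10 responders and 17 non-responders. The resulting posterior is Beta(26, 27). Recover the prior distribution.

Under Beta–binomial conjugacy the posterior parameters are (α+s, β+f).
So α = 26 − 10 = 16 and β = 27 − 17 = 10.

Beta(16, 10)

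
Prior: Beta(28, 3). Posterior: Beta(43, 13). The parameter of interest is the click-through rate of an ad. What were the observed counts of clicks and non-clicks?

15 clicks and 10 non-clicks

Under Beta–binomial conjugacy the posterior parameters are (a+s, b+f).
So s = 43 − 28 = 15 and f = 13 − 3 = 10.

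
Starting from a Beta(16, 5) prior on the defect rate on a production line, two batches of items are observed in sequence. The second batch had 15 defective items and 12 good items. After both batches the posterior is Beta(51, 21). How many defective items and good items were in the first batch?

Because Beta–binomial updating is additive in the counts, the combined data contributed (α_post−α_prior, β_post−β_prior) successes and failures.
Total across both batches: 51−16=35 defective items, 21−5=16 good items.
Subtract the second batch: 35−15=20 defective items and 16−12=4 good items.

20 defective items and 4 good items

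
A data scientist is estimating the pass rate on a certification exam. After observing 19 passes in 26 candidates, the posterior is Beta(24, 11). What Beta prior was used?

Under Beta–binomial conjugacy the posterior parameters are (α+s, β+f).
Subtract the data counts: 24−19=5, 11−7=4.

Beta(5, 4)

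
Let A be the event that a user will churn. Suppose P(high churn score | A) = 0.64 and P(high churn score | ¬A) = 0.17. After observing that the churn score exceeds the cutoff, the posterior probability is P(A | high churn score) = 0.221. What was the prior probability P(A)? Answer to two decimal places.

P(A) = 0.07

Bayes' rule in odds form gives O(A|E) = O(A)·[P(E|A)/P(E|¬A)], hence O(A) = O(A|E)/LR.
Posterior odds = 0.221/(1−0.221) = 0.2837. LR = 0.64/0.17 = 3.7647.
Prior odds = 0.2837/3.7647 = 0.0754, so P(A) = 0.0754/(1+0.0754) ≈ 0.07.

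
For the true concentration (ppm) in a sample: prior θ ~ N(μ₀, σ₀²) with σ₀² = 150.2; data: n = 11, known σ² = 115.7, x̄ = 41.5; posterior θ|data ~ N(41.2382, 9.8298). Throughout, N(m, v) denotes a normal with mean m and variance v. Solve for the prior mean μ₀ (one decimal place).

μ₀ = 37.5

The posterior mean is a precision-weighted average: μ_n = (τ₀μ₀ + τ_data·x̄)/(τ₀+τ_data), with τ₀=1/σ₀² and τ_data=n/σ².
Here τ₀ = 1/150.2 = 0.006658 and τ_data = 11/115.7 = 0.095073, so τ_n = 0.101731.
Rearranging for μ₀: μ₀ = (μ_n·τ_n − τ_data·x̄)/τ₀ = (41.2382·0.101731 − 0.095073·41.5) / 0.006658 = 0.249674/0.006658 ≈ 37.5.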